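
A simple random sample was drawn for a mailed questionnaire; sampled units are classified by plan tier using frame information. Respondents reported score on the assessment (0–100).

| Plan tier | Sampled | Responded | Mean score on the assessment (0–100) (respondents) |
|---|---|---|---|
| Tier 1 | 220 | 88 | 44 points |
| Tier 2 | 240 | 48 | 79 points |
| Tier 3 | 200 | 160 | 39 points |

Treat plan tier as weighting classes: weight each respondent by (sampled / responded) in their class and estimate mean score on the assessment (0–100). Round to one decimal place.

Class response rates: Tier 1 88/220 = 40%, Tier 2 48/240 = 20%, Tier 3 160/200 = 80%.
Inverse-response-rate weighting restores each class to its sampled count, so class totals weight by n_sampled:
  Tier 1: 220 × 44 = 9680
  Tier 2: 240 × 79 = 18,960
  Tier 3: 200 × 39 = 7800
Adjusted estimate = 36,440 / 660 = 55.2121 → 55.2.

55.2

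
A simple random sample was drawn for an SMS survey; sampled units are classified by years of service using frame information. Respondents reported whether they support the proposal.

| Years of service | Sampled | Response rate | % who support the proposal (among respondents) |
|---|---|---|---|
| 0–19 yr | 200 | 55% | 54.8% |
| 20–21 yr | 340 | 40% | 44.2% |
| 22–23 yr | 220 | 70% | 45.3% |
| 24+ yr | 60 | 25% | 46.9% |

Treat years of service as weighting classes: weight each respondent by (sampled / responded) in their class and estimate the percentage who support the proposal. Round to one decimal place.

47.3%

With weight = n_sampled/n_responded per class, the weighted class total is n_sampled:
  0–19 yr: 200 × 54.8 = 10,960
  20–21 yr: 340 × 44.2 = 15028
  22–23 yr: 220 × 45.3 = 9966
  24+ yr: 60 × 46.9 = 2814
Adjusted estimate = 38,768 / 820 = 47.278 → 47.3%.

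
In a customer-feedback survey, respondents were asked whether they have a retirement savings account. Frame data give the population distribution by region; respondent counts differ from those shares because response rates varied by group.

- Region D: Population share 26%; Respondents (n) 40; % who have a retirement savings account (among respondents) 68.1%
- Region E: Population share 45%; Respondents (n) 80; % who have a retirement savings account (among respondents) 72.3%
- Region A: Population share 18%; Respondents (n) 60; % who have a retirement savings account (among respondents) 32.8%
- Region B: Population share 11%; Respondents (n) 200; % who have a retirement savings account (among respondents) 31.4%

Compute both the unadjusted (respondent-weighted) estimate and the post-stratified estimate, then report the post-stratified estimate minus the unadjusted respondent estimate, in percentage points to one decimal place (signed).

Unadjusted (pooled respondent) estimate weights by respondent counts:
  (40/380)×68.1 + (80/380)×72.3 + (60/380)×32.8 + (200/380)×31.4 = 44.0947%
Post-stratified estimate weights by population shares:
  0.26×68.1 + 0.45×72.3 + 0.18×32.8 + 0.11×31.4 = 59.599%
Difference = 59.599 − 44.0947 = 15.5043 pp.

+15.5 percentage points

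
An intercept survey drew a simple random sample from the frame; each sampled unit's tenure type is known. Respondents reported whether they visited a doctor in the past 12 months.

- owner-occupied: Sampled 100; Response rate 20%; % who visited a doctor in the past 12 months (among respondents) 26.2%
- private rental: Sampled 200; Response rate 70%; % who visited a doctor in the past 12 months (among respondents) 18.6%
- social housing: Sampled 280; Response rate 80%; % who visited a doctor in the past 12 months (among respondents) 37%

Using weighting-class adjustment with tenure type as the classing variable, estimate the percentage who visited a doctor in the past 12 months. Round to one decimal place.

Each respondent's weight = sampled/responded in their class; summing within a class gives n_sampled, so:
  owner-occupied: 100 × 26.2 = 2620
  private rental: 200 × 18.6 = 3720
  social housing: 280 × 37 = 10,360
Adjusted estimate = 16,700 / 580 = 28.7931 → 28.8%.

28.8%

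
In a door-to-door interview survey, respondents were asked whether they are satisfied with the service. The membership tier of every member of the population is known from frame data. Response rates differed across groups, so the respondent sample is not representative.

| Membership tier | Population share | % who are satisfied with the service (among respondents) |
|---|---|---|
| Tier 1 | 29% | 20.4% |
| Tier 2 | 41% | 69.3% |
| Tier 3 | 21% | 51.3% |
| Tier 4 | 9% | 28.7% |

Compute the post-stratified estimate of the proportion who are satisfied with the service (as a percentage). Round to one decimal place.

47.7%

Post-stratification weights by population share, not respondent share:
  Tier 1: 0.29 × 20.4 = 5.916
  Tier 2: 0.41 × 69.3 = 28.413
  Tier 3: 0.21 × 51.3 = 10.773
  Tier 4: 0.09 × 28.7 = 2.583
Post-stratified estimate = 47.685 → 47.7%.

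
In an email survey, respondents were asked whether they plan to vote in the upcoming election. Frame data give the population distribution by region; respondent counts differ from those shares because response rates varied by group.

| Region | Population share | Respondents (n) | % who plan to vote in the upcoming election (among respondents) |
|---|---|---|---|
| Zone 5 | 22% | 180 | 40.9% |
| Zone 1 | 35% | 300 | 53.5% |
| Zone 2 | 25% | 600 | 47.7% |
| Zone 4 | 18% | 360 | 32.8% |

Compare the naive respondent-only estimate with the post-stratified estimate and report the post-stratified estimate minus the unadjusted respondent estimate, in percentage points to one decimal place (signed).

+1.2 percentage points

Naive respondent-only estimate (weights = respondent counts):
  (180/1440)×40.9 + (300/1440)×53.5 + (600/1440)×47.7 + (360/1440)×32.8 = 44.3333%
Reweighting by population region shares:
  0.22×40.9 + 0.35×53.5 + 0.25×47.7 + 0.18×32.8 = 45.552%
Difference = 45.552 − 44.3333 = 1.2187 pp.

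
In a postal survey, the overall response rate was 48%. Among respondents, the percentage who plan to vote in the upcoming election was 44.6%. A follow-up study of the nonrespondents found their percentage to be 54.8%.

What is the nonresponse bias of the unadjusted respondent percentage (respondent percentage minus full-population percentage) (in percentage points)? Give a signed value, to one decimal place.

Nonresponse fraction = 1 − 0.48 = 0.52.
Bias = (nonresponse fraction) × (respondent percentage − nonrespondent percentage)
     = 0.52 × (44.6 − 54.8) = 0.52 × -10.2 = -5.304.

-5.3 percentage points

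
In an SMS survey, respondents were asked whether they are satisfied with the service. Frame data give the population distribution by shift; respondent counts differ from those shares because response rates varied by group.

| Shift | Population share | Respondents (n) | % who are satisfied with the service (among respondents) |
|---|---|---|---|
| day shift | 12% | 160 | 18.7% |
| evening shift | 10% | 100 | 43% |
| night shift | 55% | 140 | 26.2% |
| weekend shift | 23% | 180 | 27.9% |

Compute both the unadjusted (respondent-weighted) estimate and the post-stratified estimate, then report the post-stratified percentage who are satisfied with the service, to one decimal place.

27.4%

Unadjusted (pooled respondent) estimate weights by respondent counts:
  (160/580)×18.7 + (100/580)×43 + (140/580)×26.2 + (180/580)×27.9 = 27.5552%
Post-stratified estimate weights by population shares:
  0.12×18.7 + 0.1×43 + 0.55×26.2 + 0.23×27.9 = 27.371%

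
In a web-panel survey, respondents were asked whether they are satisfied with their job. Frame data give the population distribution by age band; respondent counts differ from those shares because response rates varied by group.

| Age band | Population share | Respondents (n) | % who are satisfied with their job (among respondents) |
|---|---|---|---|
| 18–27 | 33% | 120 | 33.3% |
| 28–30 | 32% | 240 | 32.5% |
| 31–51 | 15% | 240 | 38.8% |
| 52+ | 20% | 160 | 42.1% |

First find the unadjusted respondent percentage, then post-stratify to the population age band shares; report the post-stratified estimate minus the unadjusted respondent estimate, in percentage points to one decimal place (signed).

Unadjusted (pooled respondent) estimate weights by respondent counts:
  (120/760)×33.3 + (240/760)×32.5 + (240/760)×38.8 + (160/760)×42.1 = 36.6368%
Post-stratifying to population shares instead:
  0.33×33.3 + 0.32×32.5 + 0.15×38.8 + 0.2×42.1 = 35.629%
Difference = 35.629 − 36.6368 = -1.0078 pp.

-1.0 percentage points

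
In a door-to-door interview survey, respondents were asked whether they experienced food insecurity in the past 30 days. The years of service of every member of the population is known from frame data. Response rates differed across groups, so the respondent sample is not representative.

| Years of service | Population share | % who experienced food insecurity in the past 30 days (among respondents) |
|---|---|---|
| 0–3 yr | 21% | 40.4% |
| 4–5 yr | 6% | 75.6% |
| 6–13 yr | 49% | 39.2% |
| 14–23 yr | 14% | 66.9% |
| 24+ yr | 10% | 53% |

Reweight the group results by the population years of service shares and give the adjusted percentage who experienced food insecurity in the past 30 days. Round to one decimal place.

Each cell contributes population-share × respondent value:
  0–3 yr: 0.21 × 40.4 = 8.484
  4–5 yr: 0.06 × 75.6 = 4.536
  6–13 yr: 0.49 × 39.2 = 19.208
  14–23 yr: 0.14 × 66.9 = 9.366
  24+ yr: 0.1 × 53 = 5.3
Post-stratified estimate = 46.894 → 46.9%.

46.9%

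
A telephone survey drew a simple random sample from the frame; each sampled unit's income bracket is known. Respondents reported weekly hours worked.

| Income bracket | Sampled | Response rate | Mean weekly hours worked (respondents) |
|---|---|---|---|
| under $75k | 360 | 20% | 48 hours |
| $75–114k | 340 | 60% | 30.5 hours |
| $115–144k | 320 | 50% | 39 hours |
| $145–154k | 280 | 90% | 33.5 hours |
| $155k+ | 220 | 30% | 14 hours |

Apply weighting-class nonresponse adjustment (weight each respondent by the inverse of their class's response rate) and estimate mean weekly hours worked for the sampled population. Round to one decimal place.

34.6

Each respondent's weight = sampled/responded in their class; summing within a class gives n_sampled, so:
  under $75k: 360 × 48 = 17,280
  $75–114k: 340 × 30.5 = 10,370
  $115–144k: 320 × 39 = 12,480
  $145–154k: 280 × 33.5 = 9380
  $155k+: 220 × 14 = 3080
Adjusted estimate = 52,590 / 1,520 = 34.5987 → 34.6.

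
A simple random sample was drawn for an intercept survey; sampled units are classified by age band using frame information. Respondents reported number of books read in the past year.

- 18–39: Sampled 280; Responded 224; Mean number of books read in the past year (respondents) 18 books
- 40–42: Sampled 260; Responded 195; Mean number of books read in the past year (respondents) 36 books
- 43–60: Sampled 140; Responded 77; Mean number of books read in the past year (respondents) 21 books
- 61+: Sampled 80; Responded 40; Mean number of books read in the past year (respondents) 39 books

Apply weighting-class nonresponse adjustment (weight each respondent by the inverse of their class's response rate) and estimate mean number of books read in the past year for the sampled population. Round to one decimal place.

26.9

Response rates by class: 18–39 224/280 = 80%, 40–42 195/260 = 75%, 43–60 77/140 = 55%, 61+ 40/80 = 50%.
Inverse-response-rate weighting restores each class to its sampled count, so class totals weight by n_sampled:
  18–39: 280 × 18 = 5040
  40–42: 260 × 36 = 9360
  43–60: 140 × 21 = 2940
  61+: 80 × 39 = 3120
Adjusted estimate = 20,460 / 760 = 26.9211 → 26.9.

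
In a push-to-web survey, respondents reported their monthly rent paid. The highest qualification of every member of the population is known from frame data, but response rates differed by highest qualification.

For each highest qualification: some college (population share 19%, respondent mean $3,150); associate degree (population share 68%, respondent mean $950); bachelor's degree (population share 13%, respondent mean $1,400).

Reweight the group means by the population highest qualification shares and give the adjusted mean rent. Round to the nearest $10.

Post-stratification weights by population share, not respondent share:
  some college: 0.19 × 3150 = 598.5
  associate degree: 0.68 × 950 = 646
  bachelor's degree: 0.13 × 1400 = 182
Post-stratified estimate = 1426.5 → $1,430.

$1,430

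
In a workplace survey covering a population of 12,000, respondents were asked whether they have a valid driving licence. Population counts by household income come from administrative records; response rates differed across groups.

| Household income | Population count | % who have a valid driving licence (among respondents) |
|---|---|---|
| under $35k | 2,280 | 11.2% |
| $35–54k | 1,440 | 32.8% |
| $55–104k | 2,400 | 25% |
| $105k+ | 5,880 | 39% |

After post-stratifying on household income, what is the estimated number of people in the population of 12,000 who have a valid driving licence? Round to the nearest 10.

Estimated count per cell = population count × respondent percentage:
  under $35k: 2,280 × 11.2% = 255.36
  $35–54k: 1,440 × 32.8% = 472.32
  $55–104k: 2,400 × 25% = 600
  $105k+: 5,880 × 39% = 2293.2
Estimated total = 3620.88 → 3,620.

3,620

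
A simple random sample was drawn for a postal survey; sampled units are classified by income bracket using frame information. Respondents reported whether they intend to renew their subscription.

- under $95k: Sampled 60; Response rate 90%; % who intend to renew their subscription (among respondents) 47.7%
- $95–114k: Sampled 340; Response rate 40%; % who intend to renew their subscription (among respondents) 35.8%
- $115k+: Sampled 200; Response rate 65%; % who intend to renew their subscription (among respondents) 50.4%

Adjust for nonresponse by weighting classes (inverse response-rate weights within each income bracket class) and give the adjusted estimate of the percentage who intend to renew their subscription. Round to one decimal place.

Each respondent's weight = sampled/responded in their class; summing within a class gives n_sampled, so:
  under $95k: 60 × 47.7 = 2862
  $95–114k: 340 × 35.8 = 12172
  $115k+: 200 × 50.4 = 10,080
Adjusted estimate = 25,114 / 600 = 41.8567 → 41.9%.

41.9%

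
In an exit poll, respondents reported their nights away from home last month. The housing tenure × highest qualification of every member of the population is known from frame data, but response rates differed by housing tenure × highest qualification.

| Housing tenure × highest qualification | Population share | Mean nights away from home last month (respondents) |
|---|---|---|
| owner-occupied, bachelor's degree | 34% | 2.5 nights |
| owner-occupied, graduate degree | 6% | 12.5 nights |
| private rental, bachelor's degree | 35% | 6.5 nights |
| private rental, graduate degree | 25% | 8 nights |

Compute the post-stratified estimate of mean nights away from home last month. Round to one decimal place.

5.9

Reweight to the known housing tenure × highest qualification distribution:
  owner-occupied, bachelor's degree: 0.34 × 2.5 = 0.85
  owner-occupied, graduate degree: 0.06 × 12.5 = 0.75
  private rental, bachelor's degree: 0.35 × 6.5 = 2.275
  private rental, graduate degree: 0.25 × 8 = 2
Post-stratified estimate = 5.875 → 5.9.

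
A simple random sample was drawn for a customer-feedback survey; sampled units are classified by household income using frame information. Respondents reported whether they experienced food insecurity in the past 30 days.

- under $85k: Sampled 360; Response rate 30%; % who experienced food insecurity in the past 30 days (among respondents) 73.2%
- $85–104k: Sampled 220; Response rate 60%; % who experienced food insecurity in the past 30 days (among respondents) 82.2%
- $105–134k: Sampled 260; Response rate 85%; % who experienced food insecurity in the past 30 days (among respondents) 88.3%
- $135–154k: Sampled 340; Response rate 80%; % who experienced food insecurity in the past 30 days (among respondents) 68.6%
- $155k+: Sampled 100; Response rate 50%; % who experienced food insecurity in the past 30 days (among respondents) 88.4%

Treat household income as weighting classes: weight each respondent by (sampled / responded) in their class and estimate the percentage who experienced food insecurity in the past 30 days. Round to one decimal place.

Inverse-response-rate weighting restores each class to its sampled count, so class totals weight by n_sampled:
  under $85k: 360 × 73.2 = 26,352
  $85–104k: 220 × 82.2 = 18,084
  $105–134k: 260 × 88.3 = 22,958
  $135–154k: 340 × 68.6 = 23324
  $155k+: 100 × 88.4 = 8840
Adjusted estimate = 99,558 / 1,280 = 77.7797 → 77.8%.

77.8%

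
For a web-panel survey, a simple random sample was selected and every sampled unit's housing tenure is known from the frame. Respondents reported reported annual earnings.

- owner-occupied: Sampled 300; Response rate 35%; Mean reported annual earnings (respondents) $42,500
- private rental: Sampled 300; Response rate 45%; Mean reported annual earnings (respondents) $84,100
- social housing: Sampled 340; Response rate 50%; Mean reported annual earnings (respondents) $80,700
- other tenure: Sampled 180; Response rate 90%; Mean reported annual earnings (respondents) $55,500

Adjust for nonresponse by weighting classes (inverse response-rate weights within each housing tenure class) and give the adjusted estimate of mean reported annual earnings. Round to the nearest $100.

Each respondent's weight = sampled/responded in their class; summing within a class gives n_sampled, so:
  owner-occupied: 300 × 42,500 = 12,750,000
  private rental: 300 × 84,100 = 25,230,000
  social housing: 340 × 80,700 = 27,438,000
  other tenure: 180 × 55,500 = 9,990,000
Adjusted estimate = 75,408,000 / 1,120 = 67328.6 → $67,300.

$67,300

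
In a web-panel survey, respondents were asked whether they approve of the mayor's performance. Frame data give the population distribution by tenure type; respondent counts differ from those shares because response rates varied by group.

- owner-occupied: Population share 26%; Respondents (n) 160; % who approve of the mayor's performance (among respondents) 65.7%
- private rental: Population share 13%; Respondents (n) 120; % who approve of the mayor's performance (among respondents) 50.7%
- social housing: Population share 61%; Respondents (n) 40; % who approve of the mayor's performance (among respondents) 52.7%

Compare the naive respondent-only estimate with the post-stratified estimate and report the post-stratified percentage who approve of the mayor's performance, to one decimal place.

Unadjusted (pooled respondent) estimate weights by respondent counts:
  (160/320)×65.7 + (120/320)×50.7 + (40/320)×52.7 = 58.45%
Post-stratifying to population shares instead:
  0.26×65.7 + 0.13×50.7 + 0.61×52.7 = 55.82%

55.8%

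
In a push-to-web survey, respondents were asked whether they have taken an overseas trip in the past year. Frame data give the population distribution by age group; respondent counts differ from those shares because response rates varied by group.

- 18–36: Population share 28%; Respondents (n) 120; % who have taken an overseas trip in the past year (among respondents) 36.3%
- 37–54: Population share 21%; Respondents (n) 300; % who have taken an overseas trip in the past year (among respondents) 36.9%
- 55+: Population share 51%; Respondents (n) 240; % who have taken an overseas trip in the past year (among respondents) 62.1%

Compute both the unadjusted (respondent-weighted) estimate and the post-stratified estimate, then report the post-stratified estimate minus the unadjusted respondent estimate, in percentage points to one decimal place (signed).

Without adjustment, the pooled respondent share is:
  (120/660)×36.3 + (300/660)×36.9 + (240/660)×62.1 = 45.9545%
Post-stratifying to population shares instead:
  0.28×36.3 + 0.21×36.9 + 0.51×62.1 = 49.584%
Difference = 49.584 − 45.9545 = 3.6295 pp.

+3.6 percentage points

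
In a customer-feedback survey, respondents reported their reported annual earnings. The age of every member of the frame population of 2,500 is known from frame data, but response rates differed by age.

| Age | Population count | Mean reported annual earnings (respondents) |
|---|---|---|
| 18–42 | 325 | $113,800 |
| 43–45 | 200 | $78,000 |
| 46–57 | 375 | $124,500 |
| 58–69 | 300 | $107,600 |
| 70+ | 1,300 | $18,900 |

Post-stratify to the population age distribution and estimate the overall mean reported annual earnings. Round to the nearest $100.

Reweight to the known age distribution:
  18–42: (325/2,500) × 113,800 = 14,794
  43–45: (200/2,500) × 78,000 = 6240
  46–57: (375/2,500) × 124,500 = 18,675
  58–69: (300/2,500) × 107,600 = 12,912
  70+: (1,300/2,500) × 18,900 = 9828
Post-stratified estimate = 62,449 → $62,400.

$62,400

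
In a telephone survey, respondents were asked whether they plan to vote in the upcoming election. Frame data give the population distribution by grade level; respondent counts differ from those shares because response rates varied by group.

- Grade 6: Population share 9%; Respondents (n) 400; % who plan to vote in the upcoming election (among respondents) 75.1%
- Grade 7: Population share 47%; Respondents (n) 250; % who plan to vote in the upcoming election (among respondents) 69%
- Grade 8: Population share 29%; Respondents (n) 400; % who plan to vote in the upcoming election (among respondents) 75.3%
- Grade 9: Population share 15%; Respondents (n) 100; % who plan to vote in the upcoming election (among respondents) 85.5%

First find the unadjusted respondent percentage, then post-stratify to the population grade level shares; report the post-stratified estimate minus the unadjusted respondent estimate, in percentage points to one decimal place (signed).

Without adjustment, the pooled respondent share is:
  (400/1150)×75.1 + (250/1150)×69 + (400/1150)×75.3 + (100/1150)×85.5 = 74.7478%
Reweighting by population grade level shares:
  0.09×75.1 + 0.47×69 + 0.29×75.3 + 0.15×85.5 = 73.851%
Difference = 73.851 − 74.7478 = -0.8968 pp.

-0.9 percentage points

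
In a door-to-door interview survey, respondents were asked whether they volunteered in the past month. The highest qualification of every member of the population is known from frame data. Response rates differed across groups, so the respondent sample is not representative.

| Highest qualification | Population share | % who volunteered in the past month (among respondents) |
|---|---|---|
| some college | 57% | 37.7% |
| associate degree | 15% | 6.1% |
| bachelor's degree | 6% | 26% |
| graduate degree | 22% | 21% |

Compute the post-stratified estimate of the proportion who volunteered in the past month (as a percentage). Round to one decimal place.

28.6%

Each cell contributes population-share × respondent value:
  some college: 0.57 × 37.7 = 21.489
  associate degree: 0.15 × 6.1 = 0.915
  bachelor's degree: 0.06 × 26 = 1.56
  graduate degree: 0.22 × 21 = 4.62
Post-stratified estimate = 28.584 → 28.6%.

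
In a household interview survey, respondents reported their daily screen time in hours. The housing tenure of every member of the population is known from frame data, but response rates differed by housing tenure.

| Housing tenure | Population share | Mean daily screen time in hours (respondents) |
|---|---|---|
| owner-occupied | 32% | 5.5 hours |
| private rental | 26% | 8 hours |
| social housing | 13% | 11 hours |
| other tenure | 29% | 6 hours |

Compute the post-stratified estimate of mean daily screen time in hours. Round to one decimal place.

7.0

Weight each group's respondent value by its population share:
  owner-occupied: 0.32 × 5.5 = 1.76
  private rental: 0.26 × 8 = 2.08
  social housing: 0.13 × 11 = 1.43
  other tenure: 0.29 × 6 = 1.74
Post-stratified estimate = 7.01 → 7.0.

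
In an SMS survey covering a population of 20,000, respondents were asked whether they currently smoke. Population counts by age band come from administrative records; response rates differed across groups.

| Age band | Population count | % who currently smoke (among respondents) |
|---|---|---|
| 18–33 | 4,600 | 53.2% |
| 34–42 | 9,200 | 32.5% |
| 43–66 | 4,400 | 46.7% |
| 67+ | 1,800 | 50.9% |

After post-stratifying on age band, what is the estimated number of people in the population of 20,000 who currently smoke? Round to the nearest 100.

8,400

Apply each group's respondent rate to its population count:
  18–33: 4,600 × 53.2% = 2447.2
  34–42: 9,200 × 32.5% = 2990
  43–66: 4,400 × 46.7% = 2054.8
  67+: 1,800 × 50.9% = 916.2
Estimated total = 8408.2 → 8,400.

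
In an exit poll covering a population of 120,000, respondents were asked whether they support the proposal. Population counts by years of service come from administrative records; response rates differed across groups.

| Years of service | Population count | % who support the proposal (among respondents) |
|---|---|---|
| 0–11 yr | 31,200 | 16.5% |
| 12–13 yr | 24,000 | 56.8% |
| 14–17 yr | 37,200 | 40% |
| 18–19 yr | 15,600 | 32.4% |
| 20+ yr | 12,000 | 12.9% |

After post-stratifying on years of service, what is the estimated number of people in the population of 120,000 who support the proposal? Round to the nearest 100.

40,300

Each cell contributes its population count × the respondent rate:
  0–11 yr: 31,200 × 16.5% = 5148
  12–13 yr: 24,000 × 56.8% = 13,632
  14–17 yr: 37,200 × 40% = 14,880
  18–19 yr: 15,600 × 32.4% = 5054.4
  20+ yr: 12,000 × 12.9% = 1548
Estimated total = 40262.4 → 40,300.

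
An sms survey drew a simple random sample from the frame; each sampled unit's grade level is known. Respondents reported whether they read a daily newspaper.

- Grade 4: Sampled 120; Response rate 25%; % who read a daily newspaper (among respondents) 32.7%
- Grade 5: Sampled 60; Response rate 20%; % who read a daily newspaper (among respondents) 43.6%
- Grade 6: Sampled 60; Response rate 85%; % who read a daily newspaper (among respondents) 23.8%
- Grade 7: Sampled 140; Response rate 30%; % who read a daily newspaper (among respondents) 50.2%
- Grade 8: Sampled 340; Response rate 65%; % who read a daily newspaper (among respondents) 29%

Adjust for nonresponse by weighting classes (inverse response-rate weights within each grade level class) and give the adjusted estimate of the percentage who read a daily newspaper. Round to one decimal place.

34.5%

With weight = n_sampled/n_responded per class, the weighted class total is n_sampled:
  Grade 4: 120 × 32.7 = 3924
  Grade 5: 60 × 43.6 = 2616
  Grade 6: 60 × 23.8 = 1428
  Grade 7: 140 × 50.2 = 7028
  Grade 8: 340 × 29 = 9860
Adjusted estimate = 24,856 / 720 = 34.5222 → 34.5%.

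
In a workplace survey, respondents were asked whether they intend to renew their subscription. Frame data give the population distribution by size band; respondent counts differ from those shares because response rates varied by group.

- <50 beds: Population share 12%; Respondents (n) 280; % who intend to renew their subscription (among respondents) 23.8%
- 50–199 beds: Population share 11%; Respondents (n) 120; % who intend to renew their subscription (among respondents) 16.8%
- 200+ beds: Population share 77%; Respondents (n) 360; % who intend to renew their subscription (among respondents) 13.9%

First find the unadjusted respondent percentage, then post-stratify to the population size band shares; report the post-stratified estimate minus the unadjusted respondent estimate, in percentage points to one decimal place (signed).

Naive respondent-only estimate (weights = respondent counts):
  (280/760)×23.8 + (120/760)×16.8 + (360/760)×13.9 = 18.0053%
Post-stratifying to population shares instead:
  0.12×23.8 + 0.11×16.8 + 0.77×13.9 = 15.407%
Difference = 15.407 − 18.0053 = -2.5983 pp.

-2.6 percentage points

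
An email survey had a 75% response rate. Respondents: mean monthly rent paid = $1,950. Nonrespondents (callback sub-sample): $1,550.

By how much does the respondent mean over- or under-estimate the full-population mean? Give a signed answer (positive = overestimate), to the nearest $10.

Nonresponse fraction = 1 − 0.75 = 0.25.
Bias = (nonresponse fraction) × (respondent mean − nonrespondent mean)
     = 0.25 × (1950 − 1550) = 0.25 × 400 = 100.

+$100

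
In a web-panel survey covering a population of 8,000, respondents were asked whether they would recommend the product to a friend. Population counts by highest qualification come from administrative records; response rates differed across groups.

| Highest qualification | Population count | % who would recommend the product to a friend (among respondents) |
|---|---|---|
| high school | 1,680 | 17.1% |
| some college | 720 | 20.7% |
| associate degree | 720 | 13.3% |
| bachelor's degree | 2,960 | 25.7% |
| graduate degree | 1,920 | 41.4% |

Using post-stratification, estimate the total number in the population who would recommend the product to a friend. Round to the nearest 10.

2,090

Each cell contributes its population count × the respondent rate:
  high school: 1,680 × 17.1% = 287.28
  some college: 720 × 20.7% = 149.04
  associate degree: 720 × 13.3% = 95.76
  bachelor's degree: 2,960 × 25.7% = 760.72
  graduate degree: 1,920 × 41.4% = 794.88
Estimated total = 2087.68 → 2,090.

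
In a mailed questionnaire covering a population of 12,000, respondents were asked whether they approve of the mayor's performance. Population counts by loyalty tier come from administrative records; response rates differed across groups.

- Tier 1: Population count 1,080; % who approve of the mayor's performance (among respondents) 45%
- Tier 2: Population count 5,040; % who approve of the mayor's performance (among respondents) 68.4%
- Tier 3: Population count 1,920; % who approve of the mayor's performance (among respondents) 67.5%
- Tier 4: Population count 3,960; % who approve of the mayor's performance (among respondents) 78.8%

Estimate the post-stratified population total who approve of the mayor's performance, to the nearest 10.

8,350

Estimated count per cell = population count × respondent percentage:
  Tier 1: 1,080 × 45% = 486
  Tier 2: 5,040 × 68.4% = 3447.36
  Tier 3: 1,920 × 67.5% = 1296
  Tier 4: 3,960 × 78.8% = 3120.48
Estimated total = 8349.84 → 8,350.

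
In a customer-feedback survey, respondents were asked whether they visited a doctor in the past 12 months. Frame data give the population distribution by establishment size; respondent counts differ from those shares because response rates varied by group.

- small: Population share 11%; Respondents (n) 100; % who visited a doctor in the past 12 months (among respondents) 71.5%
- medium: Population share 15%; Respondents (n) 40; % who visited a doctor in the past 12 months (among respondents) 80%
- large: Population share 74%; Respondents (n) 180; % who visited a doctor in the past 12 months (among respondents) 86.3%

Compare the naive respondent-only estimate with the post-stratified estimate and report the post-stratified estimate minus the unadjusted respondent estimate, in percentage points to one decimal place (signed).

Unadjusted (pooled respondent) estimate weights by respondent counts:
  (100/320)×71.5 + (40/320)×80 + (180/320)×86.3 = 80.8875%
Post-stratified estimate weights by population shares:
  0.11×71.5 + 0.15×80 + 0.74×86.3 = 83.727%
Difference = 83.727 − 80.8875 = 2.8395 pp.

+2.8 percentage points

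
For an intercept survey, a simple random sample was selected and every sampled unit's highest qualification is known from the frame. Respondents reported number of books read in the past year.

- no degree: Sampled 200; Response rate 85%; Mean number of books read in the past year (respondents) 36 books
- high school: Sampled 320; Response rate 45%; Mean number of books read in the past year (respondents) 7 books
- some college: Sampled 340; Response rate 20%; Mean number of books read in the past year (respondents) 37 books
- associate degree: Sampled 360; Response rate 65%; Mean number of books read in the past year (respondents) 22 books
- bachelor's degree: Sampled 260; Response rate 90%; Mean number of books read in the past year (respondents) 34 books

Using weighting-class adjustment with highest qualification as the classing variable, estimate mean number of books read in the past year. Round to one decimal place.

With weight = n_sampled/n_responded per class, the weighted class total is n_sampled:
  no degree: 200 × 36 = 7200
  high school: 320 × 7 = 2240
  some college: 340 × 37 = 12,580
  associate degree: 360 × 22 = 7920
  bachelor's degree: 260 × 34 = 8840
Adjusted estimate = 38,780 / 1,480 = 26.2027 → 26.2.

26.2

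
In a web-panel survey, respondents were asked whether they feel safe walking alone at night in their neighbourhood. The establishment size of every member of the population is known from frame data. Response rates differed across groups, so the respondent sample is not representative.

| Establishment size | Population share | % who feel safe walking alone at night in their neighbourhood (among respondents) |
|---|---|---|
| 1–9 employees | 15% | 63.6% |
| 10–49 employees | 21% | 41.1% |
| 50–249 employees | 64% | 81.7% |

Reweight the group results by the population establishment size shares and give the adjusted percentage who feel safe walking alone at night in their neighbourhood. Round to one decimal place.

Weight each group's respondent value by its population share:
  1–9 employees: 0.15 × 63.6 = 9.54
  10–49 employees: 0.21 × 41.1 = 8.631
  50–249 employees: 0.64 × 81.7 = 52.288
Post-stratified estimate = 70.459 → 70.5%.

70.5%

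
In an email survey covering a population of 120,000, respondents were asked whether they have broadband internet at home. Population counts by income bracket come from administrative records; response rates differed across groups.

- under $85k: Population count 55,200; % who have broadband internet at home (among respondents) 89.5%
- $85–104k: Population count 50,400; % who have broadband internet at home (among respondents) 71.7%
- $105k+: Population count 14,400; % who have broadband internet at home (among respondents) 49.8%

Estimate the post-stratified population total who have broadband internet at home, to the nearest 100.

92,700

Estimated count per cell = population count × respondent percentage:
  under $85k: 55,200 × 89.5% = 49,404
  $85–104k: 50,400 × 71.7% = 36136.8
  $105k+: 14,400 × 49.8% = 7171.2
Estimated total = 92,712 → 92,700.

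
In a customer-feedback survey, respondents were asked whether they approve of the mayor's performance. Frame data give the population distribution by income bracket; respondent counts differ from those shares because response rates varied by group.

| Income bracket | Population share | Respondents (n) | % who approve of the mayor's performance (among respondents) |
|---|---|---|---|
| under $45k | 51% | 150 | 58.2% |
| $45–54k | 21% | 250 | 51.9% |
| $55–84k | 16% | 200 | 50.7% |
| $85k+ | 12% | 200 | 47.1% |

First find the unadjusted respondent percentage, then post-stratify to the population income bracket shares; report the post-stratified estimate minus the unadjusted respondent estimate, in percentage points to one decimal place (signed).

Naive respondent-only estimate (weights = respondent counts):
  (150/800)×58.2 + (250/800)×51.9 + (200/800)×50.7 + (200/800)×47.1 = 51.5812%
Post-stratified estimate weights by population shares:
  0.51×58.2 + 0.21×51.9 + 0.16×50.7 + 0.12×47.1 = 54.345%
Difference = 54.345 − 51.5812 = 2.7638 pp.

+2.8 percentage points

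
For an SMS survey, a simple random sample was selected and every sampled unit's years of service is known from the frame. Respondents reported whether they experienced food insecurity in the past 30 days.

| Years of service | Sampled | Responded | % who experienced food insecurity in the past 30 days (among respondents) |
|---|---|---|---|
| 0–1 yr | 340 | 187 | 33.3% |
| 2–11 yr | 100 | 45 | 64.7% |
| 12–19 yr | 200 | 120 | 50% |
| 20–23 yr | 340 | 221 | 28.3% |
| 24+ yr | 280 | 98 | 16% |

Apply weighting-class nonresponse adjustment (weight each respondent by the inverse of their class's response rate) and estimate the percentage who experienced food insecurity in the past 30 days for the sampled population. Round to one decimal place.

33.2%

Class response rates: 0–1 yr 187/340 = 55%, 2–11 yr 45/100 = 45%, 12–19 yr 120/200 = 60%, 20–23 yr 221/340 = 65%, 24+ yr 98/280 = 35%.
Each respondent's weight = sampled/responded in their class; summing within a class gives n_sampled, so:
  0–1 yr: 340 × 33.3 = 11322
  2–11 yr: 100 × 64.7 = 6470
  12–19 yr: 200 × 50 = 10,000
  20–23 yr: 340 × 28.3 = 9622
  24+ yr: 280 × 16 = 4480
Adjusted estimate = 41,894 / 1,260 = 33.2492 → 33.2%.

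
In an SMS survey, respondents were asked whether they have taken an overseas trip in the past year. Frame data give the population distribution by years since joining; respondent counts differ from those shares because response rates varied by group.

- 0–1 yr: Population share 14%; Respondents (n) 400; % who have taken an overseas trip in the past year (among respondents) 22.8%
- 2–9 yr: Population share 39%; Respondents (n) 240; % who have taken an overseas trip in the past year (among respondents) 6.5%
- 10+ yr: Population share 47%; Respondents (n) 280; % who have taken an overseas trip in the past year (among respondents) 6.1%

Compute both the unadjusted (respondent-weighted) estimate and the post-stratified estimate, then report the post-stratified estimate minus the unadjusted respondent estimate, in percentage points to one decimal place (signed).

-4.9 percentage points

Unadjusted (pooled respondent) estimate weights by respondent counts:
  (400/920)×22.8 + (240/920)×6.5 + (280/920)×6.1 = 13.4652%
Reweighting by population years since joining shares:
  0.14×22.8 + 0.39×6.5 + 0.47×6.1 = 8.594%
Difference = 8.594 − 13.4652 = -4.8712 pp.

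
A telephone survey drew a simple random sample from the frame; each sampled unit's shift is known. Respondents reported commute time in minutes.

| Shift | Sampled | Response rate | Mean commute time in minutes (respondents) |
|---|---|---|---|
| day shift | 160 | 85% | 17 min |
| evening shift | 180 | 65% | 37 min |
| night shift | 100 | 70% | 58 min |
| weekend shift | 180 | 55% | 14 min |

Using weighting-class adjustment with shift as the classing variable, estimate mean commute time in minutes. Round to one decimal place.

Weighting each respondent by the inverse class response rate inflates each class back to its sampled size, so the class weight is n_sampled:
  day shift: 160 × 17 = 2720
  evening shift: 180 × 37 = 6660
  night shift: 100 × 58 = 5800
  weekend shift: 180 × 14 = 2520
Adjusted estimate = 17,700 / 620 = 28.5484 → 28.5.

28.5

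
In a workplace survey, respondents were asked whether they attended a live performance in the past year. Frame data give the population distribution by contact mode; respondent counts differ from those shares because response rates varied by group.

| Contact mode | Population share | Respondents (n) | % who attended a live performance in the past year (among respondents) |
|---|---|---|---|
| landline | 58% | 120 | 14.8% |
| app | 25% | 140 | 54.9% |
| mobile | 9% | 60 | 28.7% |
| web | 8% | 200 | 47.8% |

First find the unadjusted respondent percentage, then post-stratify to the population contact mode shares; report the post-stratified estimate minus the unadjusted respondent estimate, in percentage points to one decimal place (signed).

Unadjusted (pooled respondent) estimate weights by respondent counts:
  (120/520)×14.8 + (140/520)×54.9 + (60/520)×28.7 + (200/520)×47.8 = 39.8923%
Post-stratified estimate weights by population shares:
  0.58×14.8 + 0.25×54.9 + 0.09×28.7 + 0.08×47.8 = 28.716%
Difference = 28.716 − 39.8923 = -11.1763 pp.

-11.2 percentage points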